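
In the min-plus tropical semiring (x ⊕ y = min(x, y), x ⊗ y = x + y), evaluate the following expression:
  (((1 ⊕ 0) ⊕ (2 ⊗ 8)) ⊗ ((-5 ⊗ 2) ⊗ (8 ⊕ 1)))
(((1 ⊕ 0) ⊕ (2 ⊗ 8)) ⊗ ((-5 ⊗ 2) ⊗ (8 ⊕ 1))) = -2

Expand innermost to outermost. Recall ⊕ takes the minimum of its arguments and ⊗ takes their sum. Working out the expression (((1 ⊕ 0) ⊕ (2 ⊗ 8)) ⊗ ((-5 ⊗ 2) ⊗ (8 ⊕ 1))) gives -2.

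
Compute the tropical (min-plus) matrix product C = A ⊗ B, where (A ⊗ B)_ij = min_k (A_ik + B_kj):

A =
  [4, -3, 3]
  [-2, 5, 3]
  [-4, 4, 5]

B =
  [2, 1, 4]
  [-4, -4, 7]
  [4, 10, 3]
A ⊗ B =
  [-7, -7, 4]
  [0, -1, 2]
  [-2, -3, 0]

Apply the min-plus product entry-by-entry:
  C[0][0] = min over k of (A[0][0] + B[0][0] = 4 + 2 = 6, A[0][1] + B[1][0] = -3 + -4 = -7, A[0][2] + B[2][0] = 3 + 4 = 7) = -7 (attained at k = 1)
  C[0][1] = min over k of (A[0][0] + B[0][1] = 4 + 1 = 5, A[0][1] + B[1][1] = -3 + -4 = -7, A[0][2] + B[2][1] = 3 + 10 = 13) = -7 (attained at k = 1)
  C[0][2] = min over k of (A[0][0] + B[0][2] = 4 + 4 = 8, A[0][1] + B[1][2] = -3 + 7 = 4, A[0][2] + B[2][2] = 3 + 3 = 6) = 4 (attained at k = 1)
  C[1][0] = min over k of (A[1][0] + B[0][0] = -2 + 2 = 0, A[1][1] + B[1][0] = 5 + -4 = 1, A[1][2] + B[2][0] = 3 + 4 = 7) = 0 (attained at k = 0)
  C[1][1] = min over k of (A[1][0] + B[0][1] = -2 + 1 = -1, A[1][1] + B[1][1] = 5 + -4 = 1, A[1][2] + B[2][1] = 3 + 10 = 13) = -1 (attained at k = 0)
  C[1][2] = min over k of (A[1][0] + B[0][2] = -2 + 4 = 2, A[1][1] + B[1][2] = 5 + 7 = 12, A[1][2] + B[2][2] = 3 + 3 = 6) = 2 (attained at k = 0)
  C[2][0] = min over k of (A[2][0] + B[0][0] = -4 + 2 = -2, A[2][1] + B[1][0] = 4 + -4 = 0, A[2][2] + B[2][0] = 5 + 4 = 9) = -2 (attained at k = 0)
  C[2][1] = min over k of (A[2][0] + B[0][1] = -4 + 1 = -3, A[2][1] + B[1][1] = 4 + -4 = 0, A[2][2] + B[2][1] = 5 + 10 = 15) = -3 (attained at k = 0)
  C[2][2] = min over k of (A[2][0] + B[0][2] = -4 + 4 = 0, A[2][1] + B[1][2] = 4 + 7 = 11, A[2][2] + B[2][2] = 5 + 3 = 8) = 0 (attained at k = 0)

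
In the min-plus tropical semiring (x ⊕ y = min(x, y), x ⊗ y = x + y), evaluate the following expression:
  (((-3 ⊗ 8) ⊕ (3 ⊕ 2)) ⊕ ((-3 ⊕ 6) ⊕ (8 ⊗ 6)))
(((-3 ⊗ 8) ⊕ (3 ⊕ 2)) ⊕ ((-3 ⊕ 6) ⊕ (8 ⊗ 6))) = -3

Expand innermost to outermost. Recall ⊕ takes the minimum of its arguments and ⊗ takes their sum. Working out the expression (((-3 ⊗ 8) ⊕ (3 ⊕ 2)) ⊕ ((-3 ⊕ 6) ⊕ (8 ⊗ 6))) gives -3.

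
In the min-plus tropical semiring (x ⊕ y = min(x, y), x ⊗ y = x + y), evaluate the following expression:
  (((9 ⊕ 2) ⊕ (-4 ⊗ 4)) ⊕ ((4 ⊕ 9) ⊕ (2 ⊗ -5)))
(((9 ⊕ 2) ⊕ (-4 ⊗ 4)) ⊕ ((4 ⊕ 9) ⊕ (2 ⊗ -5))) = -3

Expand innermost to outermost. Recall ⊕ takes the minimum of its arguments and ⊗ takes their sum. Working out the expression (((9 ⊕ 2) ⊕ (-4 ⊗ 4)) ⊕ ((4 ⊕ 9) ⊕ (2 ⊗ -5))) gives -3.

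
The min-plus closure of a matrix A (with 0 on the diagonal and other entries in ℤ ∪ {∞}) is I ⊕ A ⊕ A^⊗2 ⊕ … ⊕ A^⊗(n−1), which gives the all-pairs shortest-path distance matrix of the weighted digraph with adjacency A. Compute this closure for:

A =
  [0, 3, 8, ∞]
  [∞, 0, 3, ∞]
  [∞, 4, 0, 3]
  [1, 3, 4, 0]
Closure =
  [0, 3, 6, 9]
  [7, 0, 3, 6]
  [4, 4, 0, 3]
  [1, 3, 4, 0]

This is the Floyd-Warshall all-pairs shortest-path computation. For each intermediate vertex k = 0, 1, …, 3, update dist[i][j] ← min(dist[i][j], dist[i][k] + dist[k][j]). The final matrix gives, for each (i, j), the minimum total weight of any directed path from i to j (possibly empty when i = j).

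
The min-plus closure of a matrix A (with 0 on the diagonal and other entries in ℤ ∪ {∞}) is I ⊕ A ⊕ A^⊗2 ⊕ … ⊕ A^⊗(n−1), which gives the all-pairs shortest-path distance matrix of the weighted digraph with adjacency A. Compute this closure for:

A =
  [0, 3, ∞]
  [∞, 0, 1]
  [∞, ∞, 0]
Closure =
  [0, 3, 4]
  [∞, 0, 1]
  [∞, ∞, 0]

This is the Floyd-Warshall all-pairs shortest-path computation. For each intermediate vertex k = 0, 1, …, 2, update dist[i][j] ← min(dist[i][j], dist[i][k] + dist[k][j]). The final matrix gives, for each (i, j), the minimum total weight of any directed path from i to j (possibly empty when i = j).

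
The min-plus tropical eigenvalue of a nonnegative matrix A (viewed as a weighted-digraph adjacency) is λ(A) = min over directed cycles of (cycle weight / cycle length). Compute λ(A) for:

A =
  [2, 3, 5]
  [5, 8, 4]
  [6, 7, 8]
λ(A) = 2

Enumerate directed cycles and compute their means (weight / length). Sample:
  cycle 0 → 0: weight = 2, length = 1, mean = 2/1 ≈ 2.000
  cycle 1 → 1: weight = 8, length = 1, mean = 8/1 ≈ 8.000
  cycle 2 → 2: weight = 8, length = 1, mean = 8/1 ≈ 8.000
  cycle 0 → 1 → 0: weight = 8, length = 2, mean = 8/2 ≈ 4.000
  cycle 0 → 2 → 0: weight = 11, length = 2, mean = 11/2 ≈ 5.500
  cycle 1 → 0 → 1: weight = 8, length = 2, mean = 8/2 ≈ 4.000
Minimum mean = 2.000, attained e.g. along the cycle 0 → 0 with weight 2 and length 1. So λ(A) = 2/1 = 2.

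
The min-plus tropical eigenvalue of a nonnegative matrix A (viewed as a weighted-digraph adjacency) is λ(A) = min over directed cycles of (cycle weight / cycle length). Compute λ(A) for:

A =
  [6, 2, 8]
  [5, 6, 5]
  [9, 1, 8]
λ(A) = 3

Enumerate directed cycles and compute their means (weight / length). Sample:
  cycle 0 → 0: weight = 6, length = 1, mean = 6/1 ≈ 6.000
  cycle 1 → 1: weight = 6, length = 1, mean = 6/1 ≈ 6.000
  cycle 2 → 2: weight = 8, length = 1, mean = 8/1 ≈ 8.000
  cycle 0 → 1 → 0: weight = 7, length = 2, mean = 7/2 ≈ 3.500
  cycle 0 → 2 → 0: weight = 17, length = 2, mean = 17/2 ≈ 8.500
  cycle 1 → 0 → 1: weight = 7, length = 2, mean = 7/2 ≈ 3.500
Minimum mean = 3.000, attained e.g. along the cycle 1 → 2 → 1 with weight 6 and length 2. So λ(A) = 6/2 = 3.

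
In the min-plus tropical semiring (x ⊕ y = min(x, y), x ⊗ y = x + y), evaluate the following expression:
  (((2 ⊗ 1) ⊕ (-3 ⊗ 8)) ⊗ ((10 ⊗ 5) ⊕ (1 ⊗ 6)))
(((2 ⊗ 1) ⊕ (-3 ⊗ 8)) ⊗ ((10 ⊗ 5) ⊕ (1 ⊗ 6))) = 10

Expand innermost to outermost. Recall ⊕ takes the minimum of its arguments and ⊗ takes their sum. Working out the expression (((2 ⊗ 1) ⊕ (-3 ⊗ 8)) ⊗ ((10 ⊗ 5) ⊕ (1 ⊗ 6))) gives 10.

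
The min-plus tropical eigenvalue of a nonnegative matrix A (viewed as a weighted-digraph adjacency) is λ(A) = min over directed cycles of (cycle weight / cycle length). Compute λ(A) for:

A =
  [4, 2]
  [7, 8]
λ(A) = 4

Enumerate directed cycles and compute their means (weight / length). Sample:
  cycle 0 → 0: weight = 4, length = 1, mean = 4/1 ≈ 4.000
  cycle 1 → 1: weight = 8, length = 1, mean = 8/1 ≈ 8.000
  cycle 0 → 1 → 0: weight = 9, length = 2, mean = 9/2 ≈ 4.500
  cycle 1 → 0 → 1: weight = 9, length = 2, mean = 9/2 ≈ 4.500
Minimum mean = 4.000, attained e.g. along the cycle 0 → 0 with weight 4 and length 1. So λ(A) = 4/1 = 4.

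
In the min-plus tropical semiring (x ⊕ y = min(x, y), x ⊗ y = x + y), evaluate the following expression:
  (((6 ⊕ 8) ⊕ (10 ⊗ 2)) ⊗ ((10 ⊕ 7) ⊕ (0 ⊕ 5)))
(((6 ⊕ 8) ⊕ (10 ⊗ 2)) ⊗ ((10 ⊕ 7) ⊕ (0 ⊕ 5))) = 6

Expand innermost to outermost. Recall ⊕ takes the minimum of its arguments and ⊗ takes their sum. Working out the expression (((6 ⊕ 8) ⊕ (10 ⊗ 2)) ⊗ ((10 ⊕ 7) ⊕ (0 ⊕ 5))) gives 6.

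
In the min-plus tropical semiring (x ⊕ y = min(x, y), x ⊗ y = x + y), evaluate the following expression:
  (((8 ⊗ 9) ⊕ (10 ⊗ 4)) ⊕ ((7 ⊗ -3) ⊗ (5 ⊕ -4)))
(((8 ⊗ 9) ⊕ (10 ⊗ 4)) ⊕ ((7 ⊗ -3) ⊗ (5 ⊕ -4))) = 0

Expand innermost to outermost. Recall ⊕ takes the minimum of its arguments and ⊗ takes their sum. Working out the expression (((8 ⊗ 9) ⊕ (10 ⊗ 4)) ⊕ ((7 ⊗ -3) ⊗ (5 ⊕ -4))) gives 0.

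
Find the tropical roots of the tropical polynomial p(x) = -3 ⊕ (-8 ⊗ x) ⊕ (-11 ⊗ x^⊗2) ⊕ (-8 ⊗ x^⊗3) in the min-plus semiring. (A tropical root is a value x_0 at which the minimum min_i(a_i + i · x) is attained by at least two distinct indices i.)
Roots: {-3, 3, 5}

Each tropical root is a break point of the lower envelope of the lines y = a_i + i · x (there are 4 lines, with slopes 0, 1, ..., 3). Only the lines that attain the minimum somewhere contribute to roots; other lines are dominated. Here the surviving (envelope) indices are i = 3, i = 2, i = 1, i = 0.
Intersections between consecutive envelope lines give the roots: for adjacent envelope indices i < j the intersection is x = (a_i − a_j) / (j − i). Reading off the sorted break points: {-3, 3, 5}.
Verification: at each break x_0, at least two indices attain the minimum of min_i(a_i + i · x_0).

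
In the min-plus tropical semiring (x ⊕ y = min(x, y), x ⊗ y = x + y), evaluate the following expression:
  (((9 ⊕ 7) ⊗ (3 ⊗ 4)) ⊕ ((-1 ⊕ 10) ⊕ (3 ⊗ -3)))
(((9 ⊕ 7) ⊗ (3 ⊗ 4)) ⊕ ((-1 ⊕ 10) ⊕ (3 ⊗ -3))) = -1

Expand innermost to outermost. Recall ⊕ takes the minimum of its arguments and ⊗ takes their sum. Working out the expression (((9 ⊕ 7) ⊗ (3 ⊗ 4)) ⊕ ((-1 ⊕ 10) ⊕ (3 ⊗ -3))) gives -1.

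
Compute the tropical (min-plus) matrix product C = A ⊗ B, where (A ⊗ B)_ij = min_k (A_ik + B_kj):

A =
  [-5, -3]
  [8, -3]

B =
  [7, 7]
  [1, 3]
A ⊗ B =
  [-2, 0]
  [-2, 0]

Apply the min-plus product entry-by-entry:
  C[0][0] = min over k of (A[0][0] + B[0][0] = -5 + 7 = 2, A[0][1] + B[1][0] = -3 + 1 = -2) = -2 (attained at k = 1)
  C[0][1] = min over k of (A[0][0] + B[0][1] = -5 + 7 = 2, A[0][1] + B[1][1] = -3 + 3 = 0) = 0 (attained at k = 1)
  C[1][0] = min over k of (A[1][0] + B[0][0] = 8 + 7 = 15, A[1][1] + B[1][0] = -3 + 1 = -2) = -2 (attained at k = 1)
  C[1][1] = min over k of (A[1][0] + B[0][1] = 8 + 7 = 15, A[1][1] + B[1][1] = -3 + 3 = 0) = 0 (attained at k = 1)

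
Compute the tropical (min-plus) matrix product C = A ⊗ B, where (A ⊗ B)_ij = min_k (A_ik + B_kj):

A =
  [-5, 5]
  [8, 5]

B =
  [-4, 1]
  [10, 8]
A ⊗ B =
  [-9, -4]
  [4, 9]

Apply the min-plus product entry-by-entry:
  C[0][0] = min over k of (A[0][0] + B[0][0] = -5 + -4 = -9, A[0][1] + B[1][0] = 5 + 10 = 15) = -9 (attained at k = 0)
  C[0][1] = min over k of (A[0][0] + B[0][1] = -5 + 1 = -4, A[0][1] + B[1][1] = 5 + 8 = 13) = -4 (attained at k = 0)
  C[1][0] = min over k of (A[1][0] + B[0][0] = 8 + -4 = 4, A[1][1] + B[1][0] = 5 + 10 = 15) = 4 (attained at k = 0)
  C[1][1] = min over k of (A[1][0] + B[0][1] = 8 + 1 = 9, A[1][1] + B[1][1] = 5 + 8 = 13) = 9 (attained at k = 0)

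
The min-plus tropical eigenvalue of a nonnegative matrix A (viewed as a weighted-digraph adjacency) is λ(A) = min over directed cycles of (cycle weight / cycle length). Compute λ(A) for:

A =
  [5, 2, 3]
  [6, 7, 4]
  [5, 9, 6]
λ(A) = 11/3

Enumerate directed cycles and compute their means (weight / length). Sample:
  cycle 0 → 0: weight = 5, length = 1, mean = 5/1 ≈ 5.000
  cycle 1 → 1: weight = 7, length = 1, mean = 7/1 ≈ 7.000
  cycle 2 → 2: weight = 6, length = 1, mean = 6/1 ≈ 6.000
  cycle 0 → 1 → 0: weight = 8, length = 2, mean = 8/2 ≈ 4.000
  cycle 0 → 2 → 0: weight = 8, length = 2, mean = 8/2 ≈ 4.000
  cycle 1 → 0 → 1: weight = 8, length = 2, mean = 8/2 ≈ 4.000
Minimum mean = 3.667, attained e.g. along the cycle 0 → 1 → 2 → 0 with weight 11 and length 3. So λ(A) = 11/3 = 11/3.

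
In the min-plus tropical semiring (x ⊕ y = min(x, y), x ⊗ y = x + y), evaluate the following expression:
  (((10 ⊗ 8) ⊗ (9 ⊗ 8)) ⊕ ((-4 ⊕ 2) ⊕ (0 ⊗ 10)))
(((10 ⊗ 8) ⊗ (9 ⊗ 8)) ⊕ ((-4 ⊕ 2) ⊕ (0 ⊗ 10))) = -4

Expand innermost to outermost. Recall ⊕ takes the minimum of its arguments and ⊗ takes their sum. Working out the expression (((10 ⊗ 8) ⊗ (9 ⊗ 8)) ⊕ ((-4 ⊕ 2) ⊕ (0 ⊗ 10))) gives -4.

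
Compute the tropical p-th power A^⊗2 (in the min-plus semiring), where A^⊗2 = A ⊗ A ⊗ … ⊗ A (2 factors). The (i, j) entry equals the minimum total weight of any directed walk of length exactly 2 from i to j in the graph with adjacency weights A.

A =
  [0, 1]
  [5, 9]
A^⊗2 =
  [0, 1]
  [5, 6]

Each entry (A^⊗2)_ij equals the minimum over all length-2 walks i = v_0 → v_1 → … → v_2 = j of Σ_t A[v_t][v_{t+1}]. For example, for (i, j) = (0, 1) we minimise over 2 possible intermediate vertex sequences; the minimum is 1, attained along the walk 0 → 0 → 1.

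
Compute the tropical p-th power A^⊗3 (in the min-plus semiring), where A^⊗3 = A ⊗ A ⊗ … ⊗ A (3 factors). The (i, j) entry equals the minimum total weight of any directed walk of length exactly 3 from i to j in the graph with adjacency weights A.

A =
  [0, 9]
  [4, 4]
A^⊗3 =
  [0, 9]
  [4, 12]

Each entry (A^⊗3)_ij equals the minimum over all length-3 walks i = v_0 → v_1 → … → v_3 = j of Σ_t A[v_t][v_{t+1}]. For example, for (i, j) = (0, 1) we minimise over 4 possible intermediate vertex sequences; the minimum is 9, attained along the walk 0 → 0 → 0 → 1.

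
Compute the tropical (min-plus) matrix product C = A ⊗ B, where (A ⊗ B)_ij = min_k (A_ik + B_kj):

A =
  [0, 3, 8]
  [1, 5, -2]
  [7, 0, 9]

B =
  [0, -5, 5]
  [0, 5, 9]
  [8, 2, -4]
A ⊗ B =
  [0, -5, 4]
  [1, -4, -6]
  [0, 2, 5]

Apply the min-plus product entry-by-entry:
  C[0][0] = min over k of (A[0][0] + B[0][0] = 0 + 0 = 0, A[0][1] + B[1][0] = 3 + 0 = 3, A[0][2] + B[2][0] = 8 + 8 = 16) = 0 (attained at k = 0)
  C[0][1] = min over k of (A[0][0] + B[0][1] = 0 + -5 = -5, A[0][1] + B[1][1] = 3 + 5 = 8, A[0][2] + B[2][1] = 8 + 2 = 10) = -5 (attained at k = 0)
  C[0][2] = min over k of (A[0][0] + B[0][2] = 0 + 5 = 5, A[0][1] + B[1][2] = 3 + 9 = 12, A[0][2] + B[2][2] = 8 + -4 = 4) = 4 (attained at k = 2)
  C[1][0] = min over k of (A[1][0] + B[0][0] = 1 + 0 = 1, A[1][1] + B[1][0] = 5 + 0 = 5, A[1][2] + B[2][0] = -2 + 8 = 6) = 1 (attained at k = 0)
  C[1][1] = min over k of (A[1][0] + B[0][1] = 1 + -5 = -4, A[1][1] + B[1][1] = 5 + 5 = 10, A[1][2] + B[2][1] = -2 + 2 = 0) = -4 (attained at k = 0)
  C[1][2] = min over k of (A[1][0] + B[0][2] = 1 + 5 = 6, A[1][1] + B[1][2] = 5 + 9 = 14, A[1][2] + B[2][2] = -2 + -4 = -6) = -6 (attained at k = 2)
  C[2][0] = min over k of (A[2][0] + B[0][0] = 7 + 0 = 7, A[2][1] + B[1][0] = 0 + 0 = 0, A[2][2] + B[2][0] = 9 + 8 = 17) = 0 (attained at k = 1)
  C[2][1] = min over k of (A[2][0] + B[0][1] = 7 + -5 = 2, A[2][1] + B[1][1] = 0 + 5 = 5, A[2][2] + B[2][1] = 9 + 2 = 11) = 2 (attained at k = 0)
  C[2][2] = min over k of (A[2][0] + B[0][2] = 7 + 5 = 12, A[2][1] + B[1][2] = 0 + 9 = 9, A[2][2] + B[2][2] = 9 + -4 = 5) = 5 (attained at k = 2)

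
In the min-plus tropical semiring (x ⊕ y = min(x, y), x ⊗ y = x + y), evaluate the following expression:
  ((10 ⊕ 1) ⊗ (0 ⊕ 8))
((10 ⊕ 1) ⊗ (0 ⊕ 8)) = 1

Expand innermost to outermost. Recall ⊕ takes the minimum of its arguments and ⊗ takes their sum. Working out the expression ((10 ⊕ 1) ⊗ (0 ⊕ 8)) gives 1.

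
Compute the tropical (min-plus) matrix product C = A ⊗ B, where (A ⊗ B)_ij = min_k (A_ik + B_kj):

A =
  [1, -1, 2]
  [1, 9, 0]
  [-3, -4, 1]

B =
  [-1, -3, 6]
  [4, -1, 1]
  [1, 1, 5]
A ⊗ B =
  [0, -2, 0]
  [0, -2, 5]
  [-4, -6, -3]

Apply the min-plus product entry-by-entry:
  C[0][0] = min over k of (A[0][0] + B[0][0] = 1 + -1 = 0, A[0][1] + B[1][0] = -1 + 4 = 3, A[0][2] + B[2][0] = 2 + 1 = 3) = 0 (attained at k = 0)
  C[0][1] = min over k of (A[0][0] + B[0][1] = 1 + -3 = -2, A[0][1] + B[1][1] = -1 + -1 = -2, A[0][2] + B[2][1] = 2 + 1 = 3) = -2 (attained at k = 0)
  C[0][2] = min over k of (A[0][0] + B[0][2] = 1 + 6 = 7, A[0][1] + B[1][2] = -1 + 1 = 0, A[0][2] + B[2][2] = 2 + 5 = 7) = 0 (attained at k = 1)
  C[1][0] = min over k of (A[1][0] + B[0][0] = 1 + -1 = 0, A[1][1] + B[1][0] = 9 + 4 = 13, A[1][2] + B[2][0] = 0 + 1 = 1) = 0 (attained at k = 0)
  C[1][1] = min over k of (A[1][0] + B[0][1] = 1 + -3 = -2, A[1][1] + B[1][1] = 9 + -1 = 8, A[1][2] + B[2][1] = 0 + 1 = 1) = -2 (attained at k = 0)
  C[1][2] = min over k of (A[1][0] + B[0][2] = 1 + 6 = 7, A[1][1] + B[1][2] = 9 + 1 = 10, A[1][2] + B[2][2] = 0 + 5 = 5) = 5 (attained at k = 2)
  C[2][0] = min over k of (A[2][0] + B[0][0] = -3 + -1 = -4, A[2][1] + B[1][0] = -4 + 4 = 0, A[2][2] + B[2][0] = 1 + 1 = 2) = -4 (attained at k = 0)
  C[2][1] = min over k of (A[2][0] + B[0][1] = -3 + -3 = -6, A[2][1] + B[1][1] = -4 + -1 = -5, A[2][2] + B[2][1] = 1 + 1 = 2) = -6 (attained at k = 0)
  C[2][2] = min over k of (A[2][0] + B[0][2] = -3 + 6 = 3, A[2][1] + B[1][2] = -4 + 1 = -3, A[2][2] + B[2][2] = 1 + 5 = 6) = -3 (attained at k = 1)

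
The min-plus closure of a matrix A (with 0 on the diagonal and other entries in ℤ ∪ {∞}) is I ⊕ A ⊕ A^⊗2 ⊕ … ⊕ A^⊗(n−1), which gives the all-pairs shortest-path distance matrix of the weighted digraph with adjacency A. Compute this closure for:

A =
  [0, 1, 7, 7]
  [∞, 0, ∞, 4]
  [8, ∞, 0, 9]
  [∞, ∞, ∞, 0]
Closure =
  [0, 1, 7, 5]
  [∞, 0, ∞, 4]
  [8, 9, 0, 9]
  [∞, ∞, ∞, 0]

This is the Floyd-Warshall all-pairs shortest-path computation. For each intermediate vertex k = 0, 1, …, 3, update dist[i][j] ← min(dist[i][j], dist[i][k] + dist[k][j]). The final matrix gives, for each (i, j), the minimum total weight of any directed path from i to j (possibly empty when i = j).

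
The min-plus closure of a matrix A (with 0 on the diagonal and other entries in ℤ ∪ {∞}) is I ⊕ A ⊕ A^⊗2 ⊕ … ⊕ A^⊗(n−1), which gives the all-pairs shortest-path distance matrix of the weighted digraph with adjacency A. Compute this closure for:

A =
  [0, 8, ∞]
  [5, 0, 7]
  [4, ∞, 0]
Closure =
  [0, 8, 15]
  [5, 0, 7]
  [4, 12, 0]

This is the Floyd-Warshall all-pairs shortest-path computation. For each intermediate vertex k = 0, 1, …, 2, update dist[i][j] ← min(dist[i][j], dist[i][k] + dist[k][j]). The final matrix gives, for each (i, j), the minimum total weight of any directed path from i to j (possibly empty when i = j).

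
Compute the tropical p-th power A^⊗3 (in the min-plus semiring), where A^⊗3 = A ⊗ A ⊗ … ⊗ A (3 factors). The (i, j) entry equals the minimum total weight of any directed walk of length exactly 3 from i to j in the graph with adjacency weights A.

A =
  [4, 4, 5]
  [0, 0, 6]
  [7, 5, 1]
A^⊗3 =
  [4, 4, 7]
  [0, 0, 5]
  [5, 5, 3]

Each entry (A^⊗3)_ij equals the minimum over all length-3 walks i = v_0 → v_1 → … → v_3 = j of Σ_t A[v_t][v_{t+1}]. For example, for (i, j) = (0, 2) we minimise over 9 possible intermediate vertex sequences; the minimum is 7, attained along the walk 0 → 2 → 2 → 2.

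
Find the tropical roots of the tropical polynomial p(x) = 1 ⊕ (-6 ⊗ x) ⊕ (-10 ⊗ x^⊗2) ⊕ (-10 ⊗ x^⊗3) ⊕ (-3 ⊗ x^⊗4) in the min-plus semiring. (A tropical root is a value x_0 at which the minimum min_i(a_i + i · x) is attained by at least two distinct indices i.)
Roots: {-7, 0, 4, 7}

Each tropical root is a break point of the lower envelope of the lines y = a_i + i · x (there are 5 lines, with slopes 0, 1, ..., 4). Only the lines that attain the minimum somewhere contribute to roots; other lines are dominated. Here the surviving (envelope) indices are i = 4, i = 3, i = 2, i = 1, i = 0.
Intersections between consecutive envelope lines give the roots: for adjacent envelope indices i < j the intersection is x = (a_i − a_j) / (j − i). Reading off the sorted break points: {-7, 0, 4, 7}.
Verification: at each break x_0, at least two indices attain the minimum of min_i(a_i + i · x_0).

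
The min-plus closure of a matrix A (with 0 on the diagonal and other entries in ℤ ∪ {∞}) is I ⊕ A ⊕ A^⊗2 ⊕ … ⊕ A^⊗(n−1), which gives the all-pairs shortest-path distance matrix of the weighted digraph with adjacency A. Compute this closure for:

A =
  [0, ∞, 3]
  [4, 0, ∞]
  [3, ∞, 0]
Closure =
  [0, ∞, 3]
  [4, 0, 7]
  [3, ∞, 0]

This is the Floyd-Warshall all-pairs shortest-path computation. For each intermediate vertex k = 0, 1, …, 2, update dist[i][j] ← min(dist[i][j], dist[i][k] + dist[k][j]). The final matrix gives, for each (i, j), the minimum total weight of any directed path from i to j (possibly empty when i = j).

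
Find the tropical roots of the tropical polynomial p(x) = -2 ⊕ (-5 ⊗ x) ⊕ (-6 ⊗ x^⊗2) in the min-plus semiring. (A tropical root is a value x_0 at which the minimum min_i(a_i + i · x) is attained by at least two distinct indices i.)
Roots: {1, 3}

Each tropical root is a break point of the lower envelope of the lines y = a_i + i · x (there are 3 lines, with slopes 0, 1, ..., 2). Only the lines that attain the minimum somewhere contribute to roots; other lines are dominated. Here the surviving (envelope) indices are i = 2, i = 1, i = 0.
Intersections between consecutive envelope lines give the roots: for adjacent envelope indices i < j the intersection is x = (a_i − a_j) / (j − i). Reading off the sorted break points: {1, 3}.
Verification: at each break x_0, at least two indices attain the minimum of min_i(a_i + i · x_0).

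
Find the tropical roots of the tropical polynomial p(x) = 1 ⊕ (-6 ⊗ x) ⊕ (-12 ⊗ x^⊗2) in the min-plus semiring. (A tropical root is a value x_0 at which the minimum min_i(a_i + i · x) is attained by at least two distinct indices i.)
Roots: {6, 7}

Each tropical root is a break point of the lower envelope of the lines y = a_i + i · x (there are 3 lines, with slopes 0, 1, ..., 2). Only the lines that attain the minimum somewhere contribute to roots; other lines are dominated. Here the surviving (envelope) indices are i = 2, i = 1, i = 0.
Intersections between consecutive envelope lines give the roots: for adjacent envelope indices i < j the intersection is x = (a_i − a_j) / (j − i). Reading off the sorted break points: {6, 7}.
Verification: at each break x_0, at least two indices attain the minimum of min_i(a_i + i · x_0).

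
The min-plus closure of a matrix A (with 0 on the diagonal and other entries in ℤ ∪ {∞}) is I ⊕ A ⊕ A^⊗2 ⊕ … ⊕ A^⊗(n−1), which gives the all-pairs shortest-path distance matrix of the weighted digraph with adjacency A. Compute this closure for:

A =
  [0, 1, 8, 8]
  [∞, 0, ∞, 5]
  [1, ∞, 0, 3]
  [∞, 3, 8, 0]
Closure =
  [0, 1, 8, 6]
  [14, 0, 13, 5]
  [1, 2, 0, 3]
  [9, 3, 8, 0]

This is the Floyd-Warshall all-pairs shortest-path computation. For each intermediate vertex k = 0, 1, …, 3, update dist[i][j] ← min(dist[i][j], dist[i][k] + dist[k][j]). The final matrix gives, for each (i, j), the minimum total weight of any directed path from i to j (possibly empty when i = j).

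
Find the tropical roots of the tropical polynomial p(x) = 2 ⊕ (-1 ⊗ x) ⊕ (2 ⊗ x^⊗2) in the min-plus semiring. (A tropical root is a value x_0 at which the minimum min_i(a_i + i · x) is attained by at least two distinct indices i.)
Roots: {-3, 3}

Each tropical root is a break point of the lower envelope of the lines y = a_i + i · x (there are 3 lines, with slopes 0, 1, ..., 2). Only the lines that attain the minimum somewhere contribute to roots; other lines are dominated. Here the surviving (envelope) indices are i = 2, i = 1, i = 0.
Intersections between consecutive envelope lines give the roots: for adjacent envelope indices i < j the intersection is x = (a_i − a_j) / (j − i). Reading off the sorted break points: {-3, 3}.
Verification: at each break x_0, at least two indices attain the minimum of min_i(a_i + i · x_0).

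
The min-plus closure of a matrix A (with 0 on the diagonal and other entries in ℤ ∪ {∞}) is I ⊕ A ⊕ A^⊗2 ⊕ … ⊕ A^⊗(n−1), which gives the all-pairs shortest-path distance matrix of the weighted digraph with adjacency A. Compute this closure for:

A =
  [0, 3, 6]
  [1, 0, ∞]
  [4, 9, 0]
Closure =
  [0, 3, 6]
  [1, 0, 7]
  [4, 7, 0]

This is the Floyd-Warshall all-pairs shortest-path computation. For each intermediate vertex k = 0, 1, …, 2, update dist[i][j] ← min(dist[i][j], dist[i][k] + dist[k][j]). The final matrix gives, for each (i, j), the minimum total weight of any directed path from i to j (possibly empty when i = j).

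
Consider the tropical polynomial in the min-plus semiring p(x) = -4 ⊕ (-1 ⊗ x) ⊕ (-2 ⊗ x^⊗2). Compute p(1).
p(1) = -4

A tropical monomial a ⊗ x^⊗i evaluates to a + i · x. Evaluating each term at x = 1:
  Term 0 contributes -4 + 0 · 1 = -4
  Term 1 contributes -1 + 1 · 1 = 0
  Term 2 contributes -2 + 2 · 1 = 0
p(1) = ⊕ of these = min[-4, 0, 0] = -4.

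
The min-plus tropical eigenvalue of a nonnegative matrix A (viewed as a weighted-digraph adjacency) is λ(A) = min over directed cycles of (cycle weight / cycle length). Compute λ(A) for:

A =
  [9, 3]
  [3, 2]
λ(A) = 2

Enumerate directed cycles and compute their means (weight / length). Sample:
  cycle 0 → 0: weight = 9, length = 1, mean = 9/1 ≈ 9.000
  cycle 1 → 1: weight = 2, length = 1, mean = 2/1 ≈ 2.000
  cycle 0 → 1 → 0: weight = 6, length = 2, mean = 6/2 ≈ 3.000
  cycle 1 → 0 → 1: weight = 6, length = 2, mean = 6/2 ≈ 3.000
Minimum mean = 2.000, attained e.g. along the cycle 1 → 1 with weight 2 and length 1. So λ(A) = 2/1 = 2.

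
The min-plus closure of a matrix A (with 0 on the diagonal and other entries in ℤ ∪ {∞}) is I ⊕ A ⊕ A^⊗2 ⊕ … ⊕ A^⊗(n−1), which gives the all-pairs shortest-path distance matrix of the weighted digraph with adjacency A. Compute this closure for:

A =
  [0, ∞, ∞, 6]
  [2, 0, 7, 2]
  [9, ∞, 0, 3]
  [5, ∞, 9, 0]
Closure =
  [0, ∞, 15, 6]
  [2, 0, 7, 2]
  [8, ∞, 0, 3]
  [5, ∞, 9, 0]

This is the Floyd-Warshall all-pairs shortest-path computation. For each intermediate vertex k = 0, 1, …, 3, update dist[i][j] ← min(dist[i][j], dist[i][k] + dist[k][j]). The final matrix gives, for each (i, j), the minimum total weight of any directed path from i to j (possibly empty when i = j).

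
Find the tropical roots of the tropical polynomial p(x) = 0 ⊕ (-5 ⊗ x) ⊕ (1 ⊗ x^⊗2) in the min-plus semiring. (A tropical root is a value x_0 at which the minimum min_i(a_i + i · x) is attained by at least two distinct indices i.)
Roots: {-6, 5}

Each tropical root is a break point of the lower envelope of the lines y = a_i + i · x (there are 3 lines, with slopes 0, 1, ..., 2). Only the lines that attain the minimum somewhere contribute to roots; other lines are dominated. Here the surviving (envelope) indices are i = 2, i = 1, i = 0.
Intersections between consecutive envelope lines give the roots: for adjacent envelope indices i < j the intersection is x = (a_i − a_j) / (j − i). Reading off the sorted break points: {-6, 5}.
Verification: at each break x_0, at least two indices attain the minimum of min_i(a_i + i · x_0).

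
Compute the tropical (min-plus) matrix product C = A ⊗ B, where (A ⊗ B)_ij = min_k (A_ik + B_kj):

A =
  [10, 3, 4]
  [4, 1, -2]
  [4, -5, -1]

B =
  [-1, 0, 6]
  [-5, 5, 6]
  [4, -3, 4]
A ⊗ B =
  [-2, 1, 8]
  [-4, -5, 2]
  [-10, -4, 1]

Apply the min-plus product entry-by-entry:
  C[0][0] = min over k of (A[0][0] + B[0][0] = 10 + -1 = 9, A[0][1] + B[1][0] = 3 + -5 = -2, A[0][2] + B[2][0] = 4 + 4 = 8) = -2 (attained at k = 1)
  C[0][1] = min over k of (A[0][0] + B[0][1] = 10 + 0 = 10, A[0][1] + B[1][1] = 3 + 5 = 8, A[0][2] + B[2][1] = 4 + -3 = 1) = 1 (attained at k = 2)
  C[0][2] = min over k of (A[0][0] + B[0][2] = 10 + 6 = 16, A[0][1] + B[1][2] = 3 + 6 = 9, A[0][2] + B[2][2] = 4 + 4 = 8) = 8 (attained at k = 2)
  C[1][0] = min over k of (A[1][0] + B[0][0] = 4 + -1 = 3, A[1][1] + B[1][0] = 1 + -5 = -4, A[1][2] + B[2][0] = -2 + 4 = 2) = -4 (attained at k = 1)
  C[1][1] = min over k of (A[1][0] + B[0][1] = 4 + 0 = 4, A[1][1] + B[1][1] = 1 + 5 = 6, A[1][2] + B[2][1] = -2 + -3 = -5) = -5 (attained at k = 2)
  C[1][2] = min over k of (A[1][0] + B[0][2] = 4 + 6 = 10, A[1][1] + B[1][2] = 1 + 6 = 7, A[1][2] + B[2][2] = -2 + 4 = 2) = 2 (attained at k = 2)
  C[2][0] = min over k of (A[2][0] + B[0][0] = 4 + -1 = 3, A[2][1] + B[1][0] = -5 + -5 = -10, A[2][2] + B[2][0] = -1 + 4 = 3) = -10 (attained at k = 1)
  C[2][1] = min over k of (A[2][0] + B[0][1] = 4 + 0 = 4, A[2][1] + B[1][1] = -5 + 5 = 0, A[2][2] + B[2][1] = -1 + -3 = -4) = -4 (attained at k = 2)
  C[2][2] = min over k of (A[2][0] + B[0][2] = 4 + 6 = 10, A[2][1] + B[1][2] = -5 + 6 = 1, A[2][2] + B[2][2] = -1 + 4 = 3) = 1 (attained at k = 1)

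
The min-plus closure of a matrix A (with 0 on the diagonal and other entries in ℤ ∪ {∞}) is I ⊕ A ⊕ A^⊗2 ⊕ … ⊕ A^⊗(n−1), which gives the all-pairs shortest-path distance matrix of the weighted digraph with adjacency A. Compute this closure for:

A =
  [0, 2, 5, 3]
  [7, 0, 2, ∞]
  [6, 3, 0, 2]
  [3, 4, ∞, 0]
Closure =
  [0, 2, 4, 3]
  [7, 0, 2, 4]
  [5, 3, 0, 2]
  [3, 4, 6, 0]

This is the Floyd-Warshall all-pairs shortest-path computation. For each intermediate vertex k = 0, 1, …, 3, update dist[i][j] ← min(dist[i][j], dist[i][k] + dist[k][j]). The final matrix gives, for each (i, j), the minimum total weight of any directed path from i to j (possibly empty when i = j).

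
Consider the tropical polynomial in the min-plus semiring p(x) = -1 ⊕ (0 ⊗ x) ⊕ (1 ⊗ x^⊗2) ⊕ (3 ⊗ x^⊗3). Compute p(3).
p(3) = -1

A tropical monomial a ⊗ x^⊗i evaluates to a + i · x. Evaluating each term at x = 3:
  Term 0 contributes -1 + 0 · 3 = -1
  Term 1 contributes 0 + 1 · 3 = 3
  Term 2 contributes 1 + 2 · 3 = 7
  Term 3 contributes 3 + 3 · 3 = 12
p(3) = ⊕ of these = min[-1, 3, 7, 12] = -1.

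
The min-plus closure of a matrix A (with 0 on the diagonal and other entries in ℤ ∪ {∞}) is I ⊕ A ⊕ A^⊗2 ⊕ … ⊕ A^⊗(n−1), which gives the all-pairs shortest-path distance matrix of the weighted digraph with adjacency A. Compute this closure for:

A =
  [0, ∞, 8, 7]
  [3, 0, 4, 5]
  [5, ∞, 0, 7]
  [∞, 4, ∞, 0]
Closure =
  [0, 11, 8, 7]
  [3, 0, 4, 5]
  [5, 11, 0, 7]
  [7, 4, 8, 0]

This is the Floyd-Warshall all-pairs shortest-path computation. For each intermediate vertex k = 0, 1, …, 3, update dist[i][j] ← min(dist[i][j], dist[i][k] + dist[k][j]). The final matrix gives, for each (i, j), the minimum total weight of any directed path from i to j (possibly empty when i = j).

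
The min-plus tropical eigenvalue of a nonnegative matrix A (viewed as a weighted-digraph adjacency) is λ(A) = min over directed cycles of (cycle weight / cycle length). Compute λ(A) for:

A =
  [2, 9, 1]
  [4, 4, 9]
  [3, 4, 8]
λ(A) = 2

Enumerate directed cycles and compute their means (weight / length). Sample:
  cycle 0 → 0: weight = 2, length = 1, mean = 2/1 ≈ 2.000
  cycle 1 → 1: weight = 4, length = 1, mean = 4/1 ≈ 4.000
  cycle 2 → 2: weight = 8, length = 1, mean = 8/1 ≈ 8.000
  cycle 0 → 1 → 0: weight = 13, length = 2, mean = 13/2 ≈ 6.500
  cycle 0 → 2 → 0: weight = 4, length = 2, mean = 4/2 ≈ 2.000
  cycle 1 → 0 → 1: weight = 13, length = 2, mean = 13/2 ≈ 6.500
Minimum mean = 2.000, attained e.g. along the cycle 0 → 0 with weight 2 and length 1. So λ(A) = 2/1 = 2.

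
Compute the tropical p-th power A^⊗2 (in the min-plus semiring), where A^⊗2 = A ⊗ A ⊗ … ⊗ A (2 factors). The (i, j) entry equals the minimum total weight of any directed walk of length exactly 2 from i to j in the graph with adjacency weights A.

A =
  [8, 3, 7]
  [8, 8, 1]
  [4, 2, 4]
A^⊗2 =
  [11, 9, 4]
  [5, 3, 5]
  [8, 6, 3]

Each entry (A^⊗2)_ij equals the minimum over all length-2 walks i = v_0 → v_1 → … → v_2 = j of Σ_t A[v_t][v_{t+1}]. For example, for (i, j) = (0, 2) we minimise over 3 possible intermediate vertex sequences; the minimum is 4, attained along the walk 0 → 1 → 2.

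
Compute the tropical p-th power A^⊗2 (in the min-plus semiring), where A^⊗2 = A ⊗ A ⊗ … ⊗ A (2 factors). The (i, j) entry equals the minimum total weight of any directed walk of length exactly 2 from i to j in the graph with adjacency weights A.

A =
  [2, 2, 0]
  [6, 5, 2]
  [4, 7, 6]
A^⊗2 =
  [4, 4, 2]
  [6, 8, 6]
  [6, 6, 4]

Each entry (A^⊗2)_ij equals the minimum over all length-2 walks i = v_0 → v_1 → … → v_2 = j of Σ_t A[v_t][v_{t+1}]. For example, for (i, j) = (0, 2) we minimise over 3 possible intermediate vertex sequences; the minimum is 2, attained along the walk 0 → 0 → 2.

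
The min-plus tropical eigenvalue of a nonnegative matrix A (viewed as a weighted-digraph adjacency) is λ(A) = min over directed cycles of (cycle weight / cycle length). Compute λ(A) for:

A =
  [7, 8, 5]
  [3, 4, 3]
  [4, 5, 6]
λ(A) = 4

Enumerate directed cycles and compute their means (weight / length). Sample:
  cycle 0 → 0: weight = 7, length = 1, mean = 7/1 ≈ 7.000
  cycle 1 → 1: weight = 4, length = 1, mean = 4/1 ≈ 4.000
  cycle 2 → 2: weight = 6, length = 1, mean = 6/1 ≈ 6.000
  cycle 0 → 1 → 0: weight = 11, length = 2, mean = 11/2 ≈ 5.500
  cycle 0 → 2 → 0: weight = 9, length = 2, mean = 9/2 ≈ 4.500
  cycle 1 → 0 → 1: weight = 11, length = 2, mean = 11/2 ≈ 5.500
Minimum mean = 4.000, attained e.g. along the cycle 1 → 1 with weight 4 and length 1. So λ(A) = 4/1 = 4.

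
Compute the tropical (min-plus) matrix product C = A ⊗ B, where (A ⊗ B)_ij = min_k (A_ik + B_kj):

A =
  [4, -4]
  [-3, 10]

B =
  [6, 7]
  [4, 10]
A ⊗ B =
  [0, 6]
  [3, 4]

Apply the min-plus product entry-by-entry:
  C[0][0] = min over k of (A[0][0] + B[0][0] = 4 + 6 = 10, A[0][1] + B[1][0] = -4 + 4 = 0) = 0 (attained at k = 1)
  C[0][1] = min over k of (A[0][0] + B[0][1] = 4 + 7 = 11, A[0][1] + B[1][1] = -4 + 10 = 6) = 6 (attained at k = 1)
  C[1][0] = min over k of (A[1][0] + B[0][0] = -3 + 6 = 3, A[1][1] + B[1][0] = 10 + 4 = 14) = 3 (attained at k = 0)
  C[1][1] = min over k of (A[1][0] + B[0][1] = -3 + 7 = 4, A[1][1] + B[1][1] = 10 + 10 = 20) = 4 (attained at k = 0)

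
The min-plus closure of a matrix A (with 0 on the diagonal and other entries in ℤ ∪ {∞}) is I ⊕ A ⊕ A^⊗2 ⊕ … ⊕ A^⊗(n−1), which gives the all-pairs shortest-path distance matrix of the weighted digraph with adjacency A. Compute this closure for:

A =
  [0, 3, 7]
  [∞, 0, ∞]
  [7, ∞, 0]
Closure =
  [0, 3, 7]
  [∞, 0, ∞]
  [7, 10, 0]

This is the Floyd-Warshall all-pairs shortest-path computation. For each intermediate vertex k = 0, 1, …, 2, update dist[i][j] ← min(dist[i][j], dist[i][k] + dist[k][j]). The final matrix gives, for each (i, j), the minimum total weight of any directed path from i to j (possibly empty when i = j).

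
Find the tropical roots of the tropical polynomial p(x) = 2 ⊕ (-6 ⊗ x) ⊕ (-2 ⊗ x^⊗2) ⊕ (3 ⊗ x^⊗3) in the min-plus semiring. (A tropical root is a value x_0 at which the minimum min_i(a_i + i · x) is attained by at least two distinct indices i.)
Roots: {-5, -4, 8}

Each tropical root is a break point of the lower envelope of the lines y = a_i + i · x (there are 4 lines, with slopes 0, 1, ..., 3). Only the lines that attain the minimum somewhere contribute to roots; other lines are dominated. Here the surviving (envelope) indices are i = 3, i = 2, i = 1, i = 0.
Intersections between consecutive envelope lines give the roots: for adjacent envelope indices i < j the intersection is x = (a_i − a_j) / (j − i). Reading off the sorted break points: {-5, -4, 8}.
Verification: at each break x_0, at least two indices attain the minimum of min_i(a_i + i · x_0).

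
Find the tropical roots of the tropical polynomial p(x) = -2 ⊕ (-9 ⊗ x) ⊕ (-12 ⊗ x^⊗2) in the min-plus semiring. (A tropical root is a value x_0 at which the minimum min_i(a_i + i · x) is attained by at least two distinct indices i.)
Roots: {3, 7}

Each tropical root is a break point of the lower envelope of the lines y = a_i + i · x (there are 3 lines, with slopes 0, 1, ..., 2). Only the lines that attain the minimum somewhere contribute to roots; other lines are dominated. Here the surviving (envelope) indices are i = 2, i = 1, i = 0.
Intersections between consecutive envelope lines give the roots: for adjacent envelope indices i < j the intersection is x = (a_i − a_j) / (j − i). Reading off the sorted break points: {3, 7}.
Verification: at each break x_0, at least two indices attain the minimum of min_i(a_i + i · x_0).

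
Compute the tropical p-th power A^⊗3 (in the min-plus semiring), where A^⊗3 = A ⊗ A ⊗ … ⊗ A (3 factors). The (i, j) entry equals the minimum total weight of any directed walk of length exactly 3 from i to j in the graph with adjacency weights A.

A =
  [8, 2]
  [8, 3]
A^⊗3 =
  [13, 8]
  [14, 9]

Each entry (A^⊗3)_ij equals the minimum over all length-3 walks i = v_0 → v_1 → … → v_3 = j of Σ_t A[v_t][v_{t+1}]. For example, for (i, j) = (0, 1) we minimise over 4 possible intermediate vertex sequences; the minimum is 8, attained along the walk 0 → 1 → 1 → 1.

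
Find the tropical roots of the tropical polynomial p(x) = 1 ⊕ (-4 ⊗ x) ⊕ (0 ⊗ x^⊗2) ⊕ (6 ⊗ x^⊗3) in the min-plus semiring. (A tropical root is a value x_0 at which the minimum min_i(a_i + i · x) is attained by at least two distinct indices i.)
Roots: {-6, -4, 5}

Each tropical root is a break point of the lower envelope of the lines y = a_i + i · x (there are 4 lines, with slopes 0, 1, ..., 3). Only the lines that attain the minimum somewhere contribute to roots; other lines are dominated. Here the surviving (envelope) indices are i = 3, i = 2, i = 1, i = 0.
Intersections between consecutive envelope lines give the roots: for adjacent envelope indices i < j the intersection is x = (a_i − a_j) / (j − i). Reading off the sorted break points: {-6, -4, 5}.
Verification: at each break x_0, at least two indices attain the minimum of min_i(a_i + i · x_0).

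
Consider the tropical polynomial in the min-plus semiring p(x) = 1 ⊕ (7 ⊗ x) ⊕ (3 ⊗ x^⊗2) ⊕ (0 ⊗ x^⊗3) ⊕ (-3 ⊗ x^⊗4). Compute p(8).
p(8) = 1

A tropical monomial a ⊗ x^⊗i evaluates to a + i · x. Evaluating each term at x = 8:
  Term 0 contributes 1 + 0 · 8 = 1
  Term 1 contributes 7 + 1 · 8 = 15
  Term 2 contributes 3 + 2 · 8 = 19
  Term 3 contributes 0 + 3 · 8 = 24
  Term 4 contributes -3 + 4 · 8 = 29
p(8) = ⊕ of these = min[1, 15, 19, 24, 29] = 1.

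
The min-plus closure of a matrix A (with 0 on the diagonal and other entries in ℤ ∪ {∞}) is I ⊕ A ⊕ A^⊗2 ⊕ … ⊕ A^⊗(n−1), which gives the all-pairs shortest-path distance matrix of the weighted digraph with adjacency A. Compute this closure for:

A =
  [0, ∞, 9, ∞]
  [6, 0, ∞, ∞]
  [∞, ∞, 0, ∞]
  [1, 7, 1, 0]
Closure =
  [0, ∞, 9, ∞]
  [6, 0, 15, ∞]
  [∞, ∞, 0, ∞]
  [1, 7, 1, 0]

This is the Floyd-Warshall all-pairs shortest-path computation. For each intermediate vertex k = 0, 1, …, 3, update dist[i][j] ← min(dist[i][j], dist[i][k] + dist[k][j]). The final matrix gives, for each (i, j), the minimum total weight of any directed path from i to j (possibly empty when i = j).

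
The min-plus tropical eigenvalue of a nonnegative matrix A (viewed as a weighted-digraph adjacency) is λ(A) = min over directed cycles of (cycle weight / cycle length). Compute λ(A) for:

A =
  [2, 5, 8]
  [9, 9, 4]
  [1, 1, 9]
λ(A) = 2

Enumerate directed cycles and compute their means (weight / length). Sample:
  cycle 0 → 0: weight = 2, length = 1, mean = 2/1 ≈ 2.000
  cycle 1 → 1: weight = 9, length = 1, mean = 9/1 ≈ 9.000
  cycle 2 → 2: weight = 9, length = 1, mean = 9/1 ≈ 9.000
  cycle 0 → 1 → 0: weight = 14, length = 2, mean = 14/2 ≈ 7.000
  cycle 0 → 2 → 0: weight = 9, length = 2, mean = 9/2 ≈ 4.500
  cycle 1 → 0 → 1: weight = 14, length = 2, mean = 14/2 ≈ 7.000
Minimum mean = 2.000, attained e.g. along the cycle 0 → 0 with weight 2 and length 1. So λ(A) = 2/1 = 2.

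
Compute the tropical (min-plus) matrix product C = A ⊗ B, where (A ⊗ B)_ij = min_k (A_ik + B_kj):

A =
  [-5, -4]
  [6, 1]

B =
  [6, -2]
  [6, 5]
A ⊗ B =
  [1, -7]
  [7, 4]

Apply the min-plus product entry-by-entry:
  C[0][0] = min over k of (A[0][0] + B[0][0] = -5 + 6 = 1, A[0][1] + B[1][0] = -4 + 6 = 2) = 1 (attained at k = 0)
  C[0][1] = min over k of (A[0][0] + B[0][1] = -5 + -2 = -7, A[0][1] + B[1][1] = -4 + 5 = 1) = -7 (attained at k = 0)
  C[1][0] = min over k of (A[1][0] + B[0][0] = 6 + 6 = 12, A[1][1] + B[1][0] = 1 + 6 = 7) = 7 (attained at k = 1)
  C[1][1] = min over k of (A[1][0] + B[0][1] = 6 + -2 = 4, A[1][1] + B[1][1] = 1 + 5 = 6) = 4 (attained at k = 0)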